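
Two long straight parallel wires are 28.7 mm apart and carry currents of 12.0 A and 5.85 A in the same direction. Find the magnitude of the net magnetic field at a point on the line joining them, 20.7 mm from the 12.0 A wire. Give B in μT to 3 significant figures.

Each long wire gives B = μ₀I/(2πd). Distances are d₁ = 0.0207 m and d₂ = 0.008 m.
B₁ = 1.16×10⁻⁴ T, B₂ = 1.46×10⁻⁴ T.
Between parallel currents the two contributions point in opposite directions, so they subtract. B = |B₁ − B₂| = |1.16×10⁻⁴ − 1.46×10⁻⁴| = 3.03×10⁻⁵ T.

B ≈ 30.3 μT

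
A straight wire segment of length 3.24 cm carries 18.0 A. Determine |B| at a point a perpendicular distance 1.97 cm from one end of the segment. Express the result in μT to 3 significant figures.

For a finite straight segment, B = (μ₀I/4πd)(sinθ₁ + sinθ₂), where θ₁, θ₂ are the angles from the perpendicular to each end.
The perpendicular foot is at one end, so the two end-offsets along the wire are 0 and L = 0.0324 m.
sinθ₁ = 0/√(0²+0.0197²) = 0.0000; sinθ₂ = 0.0324/√(0.0324²+0.0197²) = 0.8545.
B = (4π×10⁻⁷ × 18.0) / (4π × 0.0197) × (0.0000 + 0.8545) = 7.81×10⁻⁵ T.

B ≈ 78.1 μT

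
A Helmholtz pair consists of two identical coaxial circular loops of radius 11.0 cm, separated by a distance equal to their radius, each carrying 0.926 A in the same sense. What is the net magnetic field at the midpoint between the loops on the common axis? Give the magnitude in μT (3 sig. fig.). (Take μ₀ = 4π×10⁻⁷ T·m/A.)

Each loop contributes B = μ₀IR²/[2(R²+z²)^(3/2)] on the axis, with z measured from that loop.
Loop 1 (z = 0.055 m): B₁ = 3.78×10⁻⁶ T. Loop 2 (z = 0.055 m): B₂ = 3.78×10⁻⁶ T.
The fields add: B = B₁ + B₂ = 7.57×10⁻⁶ T.

B ≈ 7.57 μT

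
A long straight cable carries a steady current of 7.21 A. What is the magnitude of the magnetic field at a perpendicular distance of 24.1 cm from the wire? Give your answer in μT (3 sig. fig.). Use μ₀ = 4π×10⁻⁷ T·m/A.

B ≈ 5.98 μT

For an infinitely long straight wire, B = μ₀I/(2πd).
B = (4π×10⁻⁷ × 7.21) / (2π × 0.241) = 5.98×10⁻⁶ T.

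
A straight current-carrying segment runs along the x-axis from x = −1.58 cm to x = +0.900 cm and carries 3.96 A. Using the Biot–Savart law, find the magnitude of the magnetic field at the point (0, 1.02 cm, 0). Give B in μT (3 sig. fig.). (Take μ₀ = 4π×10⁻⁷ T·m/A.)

B ≈ 58.3 μT

For a finite straight segment, B = (μ₀I/4πd)(sinθ₁ + sinθ₂), where θ₁, θ₂ are the angles from the perpendicular to each end.
The perpendicular distance is d = 0.0102 m; the end-offsets along the wire are a = 0.0158 m and b = 0.009 m.
sinθ₁ = 0.0158/√(0.0158²+0.0102²) = 0.8401; sinθ₂ = 0.009/√(0.009²+0.0102²) = 0.6616.
B = (4π×10⁻⁷ × 3.96) / (4π × 0.0102) × (0.8401 + 0.6616) = 5.83×10⁻⁵ T.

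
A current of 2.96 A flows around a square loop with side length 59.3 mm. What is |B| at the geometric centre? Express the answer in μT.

Each side is a finite straight segment at perpendicular distance d = a/(2 tan(π/4)) = 0.02965 m from the centre, with end-angles ±π/4.
One side contributes B₁ = (μ₀I/4πd)·2 sin(π/4) = 1.41×10⁻⁵ T.
All 4 sides add in the same direction: B = 4 × 1.41×10⁻⁵ = 5.65×10⁻⁵ T.

B ≈ 56.5 μT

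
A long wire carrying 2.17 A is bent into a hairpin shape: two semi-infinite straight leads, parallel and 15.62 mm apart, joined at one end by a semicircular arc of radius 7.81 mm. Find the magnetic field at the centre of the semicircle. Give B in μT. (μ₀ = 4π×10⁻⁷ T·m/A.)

The semicircular arc contributes B_arc = μ₀I·π/(4πR) = μ₀I/(4R) = 8.73×10⁻⁵ T.
Each semi-infinite lead is at perpendicular distance R = 0.00781 m from the centre, with the perpendicular foot at its near end, so it contributes μ₀I/(4πR); both point the same way, together 5.56×10⁻⁵ T.
Arc and leads all point the same direction: B = 8.73×10⁻⁵ + 5.56×10⁻⁵ = 1.43×10⁻⁴ T.

B ≈ 143 μT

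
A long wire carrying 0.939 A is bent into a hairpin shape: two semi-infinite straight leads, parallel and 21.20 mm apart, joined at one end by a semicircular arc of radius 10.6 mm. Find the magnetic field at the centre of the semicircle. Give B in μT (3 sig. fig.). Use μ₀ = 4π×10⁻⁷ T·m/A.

The semicircular arc contributes B_arc = μ₀I·π/(4πR) = μ₀I/(4R) = 2.78×10⁻⁵ T.
Each semi-infinite lead is at perpendicular distance R = 0.0106 m from the centre, with the perpendicular foot at its near end, so it contributes μ₀I/(4πR); both point the same way, together 1.77×10⁻⁵ T.
Arc and leads all point the same direction: B = 2.78×10⁻⁵ + 1.77×10⁻⁵ = 4.55×10⁻⁵ T.

B ≈ 45.5 μT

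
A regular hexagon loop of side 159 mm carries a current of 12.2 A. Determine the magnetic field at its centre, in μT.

B ≈ 53.2 μT

Each side is a finite straight segment at perpendicular distance d = a/(2 tan(π/6)) = 0.1377 m from the centre, with end-angles ±π/6.
One side contributes B₁ = (μ₀I/4πd)·2 sin(π/6) = 8.86×10⁻⁶ T.
All 6 sides add in the same direction: B = 6 × 8.86×10⁻⁶ = 5.32×10⁻⁵ T.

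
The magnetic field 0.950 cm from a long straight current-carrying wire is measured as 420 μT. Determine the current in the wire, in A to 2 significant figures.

I ≈ 20 A

For a long straight wire B = μ₀I/(2πd), so I = 2πdB/μ₀.
I = 2π × 0.0095 × 4.20×10⁻⁴ / (4π×10⁻⁷) = 19.9 A.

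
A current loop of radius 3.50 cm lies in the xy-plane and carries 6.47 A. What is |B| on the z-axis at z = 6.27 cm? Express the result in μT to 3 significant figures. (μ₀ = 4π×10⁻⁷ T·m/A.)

B ≈ 13.4 μT

On the axis of a circular loop, B = μ₀IR² / [2(R²+z²)^(3/2)].
R² + z² = (0.035)² + (0.0627)² = 0.005156 m², and (R²+z²)^(3/2) = 3.70×10⁻⁴ m³.
B = (4π×10⁻⁷ × 6.47 × 0.001225) / (2 × 3.70×10⁻⁴) = 1.34×10⁻⁵ T.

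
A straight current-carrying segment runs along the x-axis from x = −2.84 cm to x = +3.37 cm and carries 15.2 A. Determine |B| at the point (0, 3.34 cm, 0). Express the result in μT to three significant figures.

For a finite straight segment, B = (μ₀I/4πd)(sinθ₁ + sinθ₂), where θ₁, θ₂ are the angles from the perpendicular to each end.
The perpendicular distance is d = 0.0334 m; the end-offsets along the wire are a = 0.0284 m and b = 0.0337 m.
sinθ₁ = 0.0284/√(0.0284²+0.0334²) = 0.6478; sinθ₂ = 0.0337/√(0.0337²+0.0334²) = 0.7103.
B = (4π×10⁻⁷ × 15.2) / (4π × 0.0334) × (0.6478 + 0.7103) = 6.18×10⁻⁵ T.

B ≈ 61.8 μT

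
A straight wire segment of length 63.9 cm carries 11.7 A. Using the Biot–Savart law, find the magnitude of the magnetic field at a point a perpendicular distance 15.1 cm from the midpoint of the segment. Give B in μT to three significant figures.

For a finite straight segment, B = (μ₀I/4πd)(sinθ₁ + sinθ₂), where θ₁, θ₂ are the angles from the perpendicular to each end.
The perpendicular from the point meets the wire at its midpoint, so each end is L/2 = 0.3195 m away along the wire.
sinθ₁ = 0.3195/√(0.3195²+0.151²) = 0.9041; sinθ₂ = 0.3195/√(0.3195²+0.151²) = 0.9041.
B = (4π×10⁻⁷ × 11.7) / (4π × 0.151) × (0.9041 + 0.9041) = 1.40×10⁻⁵ T.

B ≈ 14.0 μT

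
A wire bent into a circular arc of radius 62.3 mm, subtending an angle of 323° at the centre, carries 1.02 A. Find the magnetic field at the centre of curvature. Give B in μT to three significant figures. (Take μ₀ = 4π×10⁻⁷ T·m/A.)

The Biot–Savart field of a circular arc at its centre is B = μ₀Iφ/(4πR), with φ = 5.637 rad.
B = (4π×10⁻⁷ × 1.02 × 5.637) / (4π × 0.0623) = 9.23×10⁻⁶ T.

B ≈ 9.23 μT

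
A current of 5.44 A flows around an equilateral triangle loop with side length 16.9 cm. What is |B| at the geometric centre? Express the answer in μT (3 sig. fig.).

Each side is a finite straight segment at perpendicular distance d = a/(2 tan(π/3)) = 0.04879 m from the centre, with end-angles ±π/3.
One side contributes B₁ = (μ₀I/4πd)·2 sin(π/3) = 1.93×10⁻⁵ T.
All 3 sides add in the same direction: B = 3 × 1.93×10⁻⁵ = 5.79×10⁻⁵ T.

B ≈ 57.9 μT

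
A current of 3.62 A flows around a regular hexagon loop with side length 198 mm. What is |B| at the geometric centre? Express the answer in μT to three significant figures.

B ≈ 12.7 μT

Each side is a finite straight segment at perpendicular distance d = a/(2 tan(π/6)) = 0.1715 m from the centre, with end-angles ±π/6.
One side contributes B₁ = (μ₀I/4πd)·2 sin(π/6) = 2.11×10⁻⁶ T.
All 6 sides add in the same direction: B = 6 × 2.11×10⁻⁶ = 1.27×10⁻⁵ T.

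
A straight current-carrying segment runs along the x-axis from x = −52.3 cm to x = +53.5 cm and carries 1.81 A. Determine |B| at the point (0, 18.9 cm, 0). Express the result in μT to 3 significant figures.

For a finite straight segment, B = (μ₀I/4πd)(sinθ₁ + sinθ₂), where θ₁, θ₂ are the angles from the perpendicular to each end.
The perpendicular distance is d = 0.189 m; the end-offsets along the wire are a = 0.523 m and b = 0.535 m.
sinθ₁ = 0.523/√(0.523²+0.189²) = 0.9405; sinθ₂ = 0.535/√(0.535²+0.189²) = 0.9429.
B = (4π×10⁻⁷ × 1.81) / (4π × 0.189) × (0.9405 + 0.9429) = 1.80×10⁻⁶ T.

B ≈ 1.80 μT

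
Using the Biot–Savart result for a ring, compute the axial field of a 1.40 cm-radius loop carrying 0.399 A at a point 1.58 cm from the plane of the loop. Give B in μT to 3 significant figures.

B ≈ 5.22 μT

On the axis of a circular loop, B = μ₀IR² / [2(R²+z²)^(3/2)].
R² + z² = (0.014)² + (0.0158)² = 0.0004456 m², and (R²+z²)^(3/2) = 9.41×10⁻⁶ m³.
B = (4π×10⁻⁷ × 0.399 × 0.000196) / (2 × 9.41×10⁻⁶) = 5.22×10⁻⁶ T.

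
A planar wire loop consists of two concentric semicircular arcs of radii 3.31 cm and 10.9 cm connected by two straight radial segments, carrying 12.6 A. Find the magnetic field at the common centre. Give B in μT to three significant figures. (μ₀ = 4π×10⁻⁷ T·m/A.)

The radial connectors point toward the centre, so dl × r̂ = 0 and they contribute nothing.
Each semicircle gives μ₀I/(4R): inner arc 1.20×10⁻⁴ T, outer arc 3.63×10⁻⁵ T.
The two arcs carry current in opposite angular senses, so their fields oppose: B = |1.20×10⁻⁴ − 3.63×10⁻⁵| = 8.33×10⁻⁵ T.

B ≈ 83.3 μT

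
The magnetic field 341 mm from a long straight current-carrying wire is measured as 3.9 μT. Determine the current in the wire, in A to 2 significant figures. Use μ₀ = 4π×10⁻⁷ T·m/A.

I ≈ 6.6 A

For a long straight wire B = μ₀I/(2πd), so I = 2πdB/μ₀.
I = 2π × 0.341 × 3.90×10⁻⁶ / (4π×10⁻⁷) = 6.65 A.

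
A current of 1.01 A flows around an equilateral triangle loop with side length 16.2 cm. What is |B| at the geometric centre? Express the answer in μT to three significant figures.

Each side is a finite straight segment at perpendicular distance d = a/(2 tan(π/3)) = 0.04677 m from the centre, with end-angles ±π/3.
One side contributes B₁ = (μ₀I/4πd)·2 sin(π/3) = 3.74×10⁻⁶ T.
All 3 sides add in the same direction: B = 3 × 3.74×10⁻⁶ = 1.12×10⁻⁵ T.

B ≈ 11.2 μT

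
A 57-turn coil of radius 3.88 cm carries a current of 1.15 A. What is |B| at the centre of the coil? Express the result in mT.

For an N-turn flat coil, B = Nμ₀I/(2R) with R = 0.0388 m.
B = 57 × 1.86×10⁻⁵ T = 1.06×10⁻³ T.

B ≈ 1.06 mT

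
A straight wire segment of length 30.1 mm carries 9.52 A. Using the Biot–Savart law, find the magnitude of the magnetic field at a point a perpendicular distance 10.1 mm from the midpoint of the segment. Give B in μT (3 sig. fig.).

For a finite straight segment, B = (μ₀I/4πd)(sinθ₁ + sinθ₂), where θ₁, θ₂ are the angles from the perpendicular to each end.
The perpendicular from the point meets the wire at its midpoint, so each end is L/2 = 0.01505 m away along the wire.
sinθ₁ = 0.01505/√(0.01505²+0.0101²) = 0.8303; sinθ₂ = 0.01505/√(0.01505²+0.0101²) = 0.8303.
B = (4π×10⁻⁷ × 9.52) / (4π × 0.0101) × (0.8303 + 0.8303) = 1.57×10⁻⁴ T.

B ≈ 157 μT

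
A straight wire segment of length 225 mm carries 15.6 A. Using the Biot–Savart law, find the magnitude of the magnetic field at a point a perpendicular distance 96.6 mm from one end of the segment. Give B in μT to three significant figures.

B ≈ 14.8 μT

For a finite straight segment, B = (μ₀I/4πd)(sinθ₁ + sinθ₂), where θ₁, θ₂ are the angles from the perpendicular to each end.
The perpendicular foot is at one end, so the two end-offsets along the wire are 0 and L = 0.225 m.
sinθ₁ = 0/√(0²+0.0966²) = 0.0000; sinθ₂ = 0.225/√(0.225²+0.0966²) = 0.9189.
B = (4π×10⁻⁷ × 15.6) / (4π × 0.0966) × (0.0000 + 0.9189) = 1.48×10⁻⁵ T.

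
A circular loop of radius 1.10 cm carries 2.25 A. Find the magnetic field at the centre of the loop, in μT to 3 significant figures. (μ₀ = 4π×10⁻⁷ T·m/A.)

B ≈ 129 μT

At the centre of a circular loop the Biot–Savart law gives B = μ₀I/(2R).
B = (4π×10⁻⁷ × 2.25) / (2 × 0.011) = 1.29×10⁻⁴ T.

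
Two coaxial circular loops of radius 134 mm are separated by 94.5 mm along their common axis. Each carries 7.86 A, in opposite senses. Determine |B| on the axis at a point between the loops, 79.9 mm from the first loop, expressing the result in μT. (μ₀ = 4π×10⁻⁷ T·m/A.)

B ≈ 12.9 μT

Each loop contributes B = μ₀IR²/[2(R²+z²)^(3/2)] on the axis, with z measured from that loop.
Loop 1 (z = 0.0799 m): B₁ = 2.34×10⁻⁵ T. Loop 2 (z = 0.0146 m): B₂ = 3.62×10⁻⁵ T.
The fields oppose: B = |B₁ − B₂| = 1.29×10⁻⁵ T.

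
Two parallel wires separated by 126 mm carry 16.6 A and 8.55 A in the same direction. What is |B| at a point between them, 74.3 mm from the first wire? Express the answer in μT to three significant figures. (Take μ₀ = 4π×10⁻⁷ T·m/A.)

B ≈ 11.6 μT

Each long wire gives B = μ₀I/(2πd). Distances are d₁ = 0.0743 m and d₂ = 0.0517 m.
B₁ = 4.47×10⁻⁵ T, B₂ = 3.31×10⁻⁵ T.
Between parallel currents the two contributions point in opposite directions, so they subtract. B = |B₁ − B₂| = |4.47×10⁻⁵ − 3.31×10⁻⁵| = 1.16×10⁻⁵ T.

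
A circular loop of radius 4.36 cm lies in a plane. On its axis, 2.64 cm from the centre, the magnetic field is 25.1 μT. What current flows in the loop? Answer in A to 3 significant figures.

On the axis of a loop, B = μ₀IR²/[2(R²+z²)^(3/2)], so I = 2B(R²+z²)^(3/2)/(μ₀R²).
R² + z² = 0.001901 + 0.000697 = 0.002598 m²; raised to 3/2 gives 1.32×10⁻⁴ m³.
I = 2 × 2.51×10⁻⁵ × 1.32×10⁻⁴ / (1.26×10⁻⁶ × 0.001901) = 2.78 A.

I ≈ 2.78 A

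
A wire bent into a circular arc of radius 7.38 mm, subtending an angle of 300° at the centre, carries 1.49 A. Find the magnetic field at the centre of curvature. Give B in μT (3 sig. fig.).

B ≈ 106 μT

The Biot–Savart field of a circular arc at its centre is B = μ₀Iφ/(4πR), with φ = 5.236 rad.
B = (4π×10⁻⁷ × 1.49 × 5.236) / (4π × 0.00738) = 1.06×10⁻⁴ T.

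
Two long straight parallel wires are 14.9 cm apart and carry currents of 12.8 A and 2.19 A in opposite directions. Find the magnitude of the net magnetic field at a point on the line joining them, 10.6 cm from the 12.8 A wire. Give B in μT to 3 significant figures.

B ≈ 34.3 μT

Each long wire gives B = μ₀I/(2πd). Distances are d₁ = 0.106 m and d₂ = 0.043 m.
B₁ = 2.42×10⁻⁵ T, B₂ = 1.02×10⁻⁵ T.
Between antiparallel currents both contributions point the same way, so they add. B = B₁ + B₂ = 2.42×10⁻⁵ + 1.02×10⁻⁵ = 3.43×10⁻⁵ T.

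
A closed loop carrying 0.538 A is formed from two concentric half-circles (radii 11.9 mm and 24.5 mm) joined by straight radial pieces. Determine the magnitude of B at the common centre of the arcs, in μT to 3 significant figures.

B ≈ 7.30 μT

The radial connectors point toward the centre, so dl × r̂ = 0 and they contribute nothing.
Each semicircle gives μ₀I/(4R): inner arc 1.42×10⁻⁵ T, outer arc 6.90×10⁻⁶ T.
The two arcs carry current in opposite angular senses, so their fields oppose: B = |1.42×10⁻⁵ − 6.90×10⁻⁶| = 7.30×10⁻⁶ T.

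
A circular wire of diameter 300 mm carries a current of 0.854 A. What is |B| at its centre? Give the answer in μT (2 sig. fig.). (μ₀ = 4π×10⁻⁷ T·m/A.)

B ≈ 3.6 μT

At the centre of a circular loop the Biot–Savart law gives B = μ₀I/(2R) (so R = 0.15 m).
B = (4π×10⁻⁷ × 0.854) / (2 × 0.15) = 3.58×10⁻⁶ T.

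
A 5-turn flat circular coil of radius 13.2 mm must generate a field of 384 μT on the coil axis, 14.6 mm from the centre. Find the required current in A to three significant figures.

I ≈ 5.35 A

For an N-turn coil, B = Nμ₀IR²/[2(R²+z²)^(3/2)] with R = 0.0132 m, z = 0.0146 m, so I = 2B(R²+z²)^(3/2)/(Nμ₀R²) = 2 × 3.84×10⁻⁴ × 7.62×10⁻⁶ / (5 × 4π×10⁻⁷ × 0.0001742) = 5.35 A.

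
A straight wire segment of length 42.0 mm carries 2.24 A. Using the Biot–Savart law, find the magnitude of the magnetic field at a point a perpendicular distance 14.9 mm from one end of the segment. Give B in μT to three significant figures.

B ≈ 14.2 μT

For a finite straight segment, B = (μ₀I/4πd)(sinθ₁ + sinθ₂), where θ₁, θ₂ are the angles from the perpendicular to each end.
The perpendicular foot is at one end, so the two end-offsets along the wire are 0 and L = 0.042 m.
sinθ₁ = 0/√(0²+0.0149²) = 0.0000; sinθ₂ = 0.042/√(0.042²+0.0149²) = 0.9425.
B = (4π×10⁻⁷ × 2.24) / (4π × 0.0149) × (0.0000 + 0.9425) = 1.42×10⁻⁵ T.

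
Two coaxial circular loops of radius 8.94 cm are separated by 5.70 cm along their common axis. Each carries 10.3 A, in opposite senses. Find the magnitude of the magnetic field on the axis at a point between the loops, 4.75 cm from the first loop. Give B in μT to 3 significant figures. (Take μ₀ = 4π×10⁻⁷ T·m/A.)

B ≈ 21.3 μT

Each loop contributes B = μ₀IR²/[2(R²+z²)^(3/2)] on the axis, with z measured from that loop.
Loop 1 (z = 0.0475 m): B₁ = 4.99×10⁻⁵ T. Loop 2 (z = 0.0095 m): B₂ = 7.12×10⁻⁵ T.
The fields oppose: B = |B₁ − B₂| = 2.13×10⁻⁵ T.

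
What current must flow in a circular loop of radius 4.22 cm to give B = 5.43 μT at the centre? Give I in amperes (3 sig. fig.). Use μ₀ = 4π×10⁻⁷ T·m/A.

At the centre of a circular loop B = μ₀I/(2R), so I = 2RB/μ₀.
With R = 0.0422 m, I = 2 × 0.0422 × 5.43×10⁻⁶ / (4π×10⁻⁷) = 0.365 A.

I ≈ 0.365 A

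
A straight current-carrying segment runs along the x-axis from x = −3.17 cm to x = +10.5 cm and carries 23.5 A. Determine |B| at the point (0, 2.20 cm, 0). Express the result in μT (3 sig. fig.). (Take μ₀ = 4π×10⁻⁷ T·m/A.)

For a finite straight segment, B = (μ₀I/4πd)(sinθ₁ + sinθ₂), where θ₁, θ₂ are the angles from the perpendicular to each end.
The perpendicular distance is d = 0.022 m; the end-offsets along the wire are a = 0.0317 m and b = 0.105 m.
sinθ₁ = 0.0317/√(0.0317²+0.022²) = 0.8215; sinθ₂ = 0.105/√(0.105²+0.022²) = 0.9787.
B = (4π×10⁻⁷ × 23.5) / (4π × 0.022) × (0.8215 + 0.9787) = 1.92×10⁻⁴ T.

B ≈ 192 μT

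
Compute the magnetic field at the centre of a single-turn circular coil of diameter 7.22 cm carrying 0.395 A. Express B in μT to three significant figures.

At the centre of a circular loop the Biot–Savart law gives B = μ₀I/(2R) (so R = 0.0361 m).
B = (4π×10⁻⁷ × 0.395) / (2 × 0.0361) = 6.87×10⁻⁶ T.

B ≈ 6.87 μT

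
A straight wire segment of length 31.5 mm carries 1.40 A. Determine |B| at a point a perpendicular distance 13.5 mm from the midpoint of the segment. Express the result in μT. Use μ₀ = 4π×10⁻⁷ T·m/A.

B ≈ 15.7 μT

For a finite straight segment, B = (μ₀I/4πd)(sinθ₁ + sinθ₂), where θ₁, θ₂ are the angles from the perpendicular to each end.
The perpendicular from the point meets the wire at its midpoint, so each end is L/2 = 0.01575 m away along the wire.
sinθ₁ = 0.01575/√(0.01575²+0.0135²) = 0.7593; sinθ₂ = 0.01575/√(0.01575²+0.0135²) = 0.7593.
B = (4π×10⁻⁷ × 1.40) / (4π × 0.0135) × (0.7593 + 0.7593) = 1.57×10⁻⁵ T.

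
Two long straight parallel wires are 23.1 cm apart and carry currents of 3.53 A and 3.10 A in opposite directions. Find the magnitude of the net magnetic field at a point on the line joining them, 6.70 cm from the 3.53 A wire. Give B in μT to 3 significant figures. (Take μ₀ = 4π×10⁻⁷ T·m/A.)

B ≈ 14.3 μT

Each long wire gives B = μ₀I/(2πd). Distances are d₁ = 0.067 m and d₂ = 0.164 m.
B₁ = 1.05×10⁻⁵ T, B₂ = 3.78×10⁻⁶ T.
Between antiparallel currents both contributions point the same way, so they add. B = B₁ + B₂ = 1.05×10⁻⁵ + 3.78×10⁻⁶ = 1.43×10⁻⁵ T.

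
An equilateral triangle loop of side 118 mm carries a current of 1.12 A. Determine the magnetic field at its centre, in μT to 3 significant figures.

Each side is a finite straight segment at perpendicular distance d = a/(2 tan(π/3)) = 0.03406 m from the centre, with end-angles ±π/3.
One side contributes B₁ = (μ₀I/4πd)·2 sin(π/3) = 5.69×10⁻⁶ T.
All 3 sides add in the same direction: B = 3 × 5.69×10⁻⁶ = 1.71×10⁻⁵ T.

B ≈ 17.1 μT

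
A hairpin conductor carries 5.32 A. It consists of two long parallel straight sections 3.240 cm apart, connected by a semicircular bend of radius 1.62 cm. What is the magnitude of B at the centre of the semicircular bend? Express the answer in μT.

The semicircular arc contributes B_arc = μ₀I·π/(4πR) = μ₀I/(4R) = 1.03×10⁻⁴ T.
Each semi-infinite lead is at perpendicular distance R = 0.0162 m from the centre, with the perpendicular foot at its near end, so it contributes μ₀I/(4πR); both point the same way, together 6.57×10⁻⁵ T.
Arc and leads all point the same direction: B = 1.03×10⁻⁴ + 6.57×10⁻⁵ = 1.69×10⁻⁴ T.

B ≈ 169 μT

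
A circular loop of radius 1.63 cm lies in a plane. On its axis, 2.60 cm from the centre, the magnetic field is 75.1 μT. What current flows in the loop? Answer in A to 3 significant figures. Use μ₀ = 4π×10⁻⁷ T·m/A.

On the axis of a loop, B = μ₀IR²/[2(R²+z²)^(3/2)], so I = 2B(R²+z²)^(3/2)/(μ₀R²).
R² + z² = 0.0002657 + 0.000676 = 0.0009417 m²; raised to 3/2 gives 2.89×10⁻⁵ m³.
I = 2 × 7.51×10⁻⁵ × 2.89×10⁻⁵ / (1.26×10⁻⁶ × 0.0002657) = 13.0 A.

I ≈ 13.0 A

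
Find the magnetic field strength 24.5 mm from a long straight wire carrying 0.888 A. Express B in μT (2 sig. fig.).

For an infinitely long straight wire, B = μ₀I/(2πd).
B = (4π×10⁻⁷ × 0.888) / (2π × 0.0245) = 7.25×10⁻⁶ T.

B ≈ 7.2 μT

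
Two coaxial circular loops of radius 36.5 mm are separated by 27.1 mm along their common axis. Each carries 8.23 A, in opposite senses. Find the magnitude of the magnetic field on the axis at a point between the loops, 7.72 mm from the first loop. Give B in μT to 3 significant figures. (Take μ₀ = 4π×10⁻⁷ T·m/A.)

Each loop contributes B = μ₀IR²/[2(R²+z²)^(3/2)] on the axis, with z measured from that loop.
Loop 1 (z = 0.00772 m): B₁ = 1.33×10⁻⁴ T. Loop 2 (z = 0.01938 m): B₂ = 9.76×10⁻⁵ T.
The fields oppose: B = |B₁ − B₂| = 3.51×10⁻⁵ T.

B ≈ 35.1 μT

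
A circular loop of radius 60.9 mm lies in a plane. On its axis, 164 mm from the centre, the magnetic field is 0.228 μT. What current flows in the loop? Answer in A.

On the axis of a loop, B = μ₀IR²/[2(R²+z²)^(3/2)], so I = 2B(R²+z²)^(3/2)/(μ₀R²).
R² + z² = 0.003709 + 0.0269 = 0.0306 m²; raised to 3/2 gives 5.35×10⁻³ m³.
I = 2 × 2.28×10⁻⁷ × 5.35×10⁻³ / (1.26×10⁻⁶ × 0.003709) = 0.524 A.

I ≈ 0.524 A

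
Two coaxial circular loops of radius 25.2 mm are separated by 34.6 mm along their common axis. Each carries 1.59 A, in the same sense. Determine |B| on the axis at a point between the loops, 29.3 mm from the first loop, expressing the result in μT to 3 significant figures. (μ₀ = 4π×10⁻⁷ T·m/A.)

Each loop contributes B = μ₀IR²/[2(R²+z²)^(3/2)] on the axis, with z measured from that loop.
Loop 1 (z = 0.0293 m): B₁ = 1.10×10⁻⁵ T. Loop 2 (z = 0.0053 m): B₂ = 3.72×10⁻⁵ T.
The fields add: B = B₁ + B₂ = 4.81×10⁻⁵ T.

B ≈ 48.1 μT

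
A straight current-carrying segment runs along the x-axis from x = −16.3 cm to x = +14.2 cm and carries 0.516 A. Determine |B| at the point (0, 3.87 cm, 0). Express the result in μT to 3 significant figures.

B ≈ 2.58 μT

For a finite straight segment, B = (μ₀I/4πd)(sinθ₁ + sinθ₂), where θ₁, θ₂ are the angles from the perpendicular to each end.
The perpendicular distance is d = 0.0387 m; the end-offsets along the wire are a = 0.163 m and b = 0.142 m.
sinθ₁ = 0.163/√(0.163²+0.0387²) = 0.9730; sinθ₂ = 0.142/√(0.142²+0.0387²) = 0.9648.
B = (4π×10⁻⁷ × 0.516) / (4π × 0.0387) × (0.9730 + 0.9648) = 2.58×10⁻⁶ T.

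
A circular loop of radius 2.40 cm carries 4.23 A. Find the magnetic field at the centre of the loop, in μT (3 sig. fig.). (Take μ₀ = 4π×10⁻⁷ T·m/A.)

B ≈ 111 μT

At the centre of a circular loop the Biot–Savart law gives B = μ₀I/(2R).
B = (4π×10⁻⁷ × 4.23) / (2 × 0.024) = 1.11×10⁻⁴ T.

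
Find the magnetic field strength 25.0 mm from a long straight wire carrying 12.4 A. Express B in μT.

For an infinitely long straight wire, B = μ₀I/(2πd).
B = (4π×10⁻⁷ × 12.4) / (2π × 0.025) = 9.92×10⁻⁵ T.

B ≈ 99.2 μT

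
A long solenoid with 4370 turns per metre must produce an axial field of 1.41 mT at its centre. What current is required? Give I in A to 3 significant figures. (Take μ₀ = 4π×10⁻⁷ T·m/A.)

Inside a long solenoid B = μ₀nI with n = 4370 m⁻¹, so I = B/(μ₀n).
I = 1.41×10⁻³ / (4π×10⁻⁷ × 4370) = 0.257 A.

I ≈ 0.257 A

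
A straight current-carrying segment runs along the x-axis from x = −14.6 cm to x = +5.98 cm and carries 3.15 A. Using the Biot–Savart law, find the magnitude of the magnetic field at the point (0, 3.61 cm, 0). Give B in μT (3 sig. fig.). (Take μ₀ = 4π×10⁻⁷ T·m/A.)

B ≈ 15.9 μT

For a finite straight segment, B = (μ₀I/4πd)(sinθ₁ + sinθ₂), where θ₁, θ₂ are the angles from the perpendicular to each end.
The perpendicular distance is d = 0.0361 m; the end-offsets along the wire are a = 0.146 m and b = 0.0598 m.
sinθ₁ = 0.146/√(0.146²+0.0361²) = 0.9708; sinθ₂ = 0.0598/√(0.0598²+0.0361²) = 0.8561.
B = (4π×10⁻⁷ × 3.15) / (4π × 0.0361) × (0.9708 + 0.8561) = 1.59×10⁻⁵ T.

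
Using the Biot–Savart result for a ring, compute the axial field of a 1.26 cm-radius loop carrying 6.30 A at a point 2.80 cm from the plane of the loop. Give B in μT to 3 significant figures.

B ≈ 21.7 μT

On the axis of a circular loop, B = μ₀IR² / [2(R²+z²)^(3/2)].
R² + z² = (0.0126)² + (0.028)² = 0.0009428 m², and (R²+z²)^(3/2) = 2.89×10⁻⁵ m³.
B = (4π×10⁻⁷ × 6.30 × 0.0001588) / (2 × 2.89×10⁻⁵) = 2.17×10⁻⁵ T.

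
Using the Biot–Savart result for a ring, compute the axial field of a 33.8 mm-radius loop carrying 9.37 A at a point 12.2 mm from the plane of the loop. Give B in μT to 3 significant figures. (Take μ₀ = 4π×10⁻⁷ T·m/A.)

On the axis of a circular loop, B = μ₀IR² / [2(R²+z²)^(3/2)].
R² + z² = (0.0338)² + (0.0122)² = 0.001291 m², and (R²+z²)^(3/2) = 4.64×10⁻⁵ m³.
B = (4π×10⁻⁷ × 9.37 × 0.001142) / (2 × 4.64×10⁻⁵) = 1.45×10⁻⁴ T.

B ≈ 145 μT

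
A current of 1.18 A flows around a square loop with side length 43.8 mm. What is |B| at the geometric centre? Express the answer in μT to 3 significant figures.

B ≈ 30.5 μT

Each side is a finite straight segment at perpendicular distance d = a/(2 tan(π/4)) = 0.0219 m from the centre, with end-angles ±π/4.
One side contributes B₁ = (μ₀I/4πd)·2 sin(π/4) = 7.62×10⁻⁶ T.
All 4 sides add in the same direction: B = 4 × 7.62×10⁻⁶ = 3.05×10⁻⁵ T.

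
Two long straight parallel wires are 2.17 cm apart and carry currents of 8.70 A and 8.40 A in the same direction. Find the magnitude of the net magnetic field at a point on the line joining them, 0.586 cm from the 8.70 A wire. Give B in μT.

Each long wire gives B = μ₀I/(2πd). Distances are d₁ = 0.00586 m and d₂ = 0.01584 m.
B₁ = 2.97×10⁻⁴ T, B₂ = 1.06×10⁻⁴ T.
Between parallel currents the two contributions point in opposite directions, so they subtract. B = |B₁ − B₂| = |2.97×10⁻⁴ − 1.06×10⁻⁴| = 1.91×10⁻⁴ T.

B ≈ 191 μT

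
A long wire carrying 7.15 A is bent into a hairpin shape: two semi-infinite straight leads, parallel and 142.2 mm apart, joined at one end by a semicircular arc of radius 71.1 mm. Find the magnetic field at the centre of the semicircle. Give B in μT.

B ≈ 51.7 μT

The semicircular arc contributes B_arc = μ₀I·π/(4πR) = μ₀I/(4R) = 3.16×10⁻⁵ T.
Each semi-infinite lead is at perpendicular distance R = 0.0711 m from the centre, with the perpendicular foot at its near end, so it contributes μ₀I/(4πR); both point the same way, together 2.01×10⁻⁵ T.
Arc and leads all point the same direction: B = 3.16×10⁻⁵ + 2.01×10⁻⁵ = 5.17×10⁻⁵ T.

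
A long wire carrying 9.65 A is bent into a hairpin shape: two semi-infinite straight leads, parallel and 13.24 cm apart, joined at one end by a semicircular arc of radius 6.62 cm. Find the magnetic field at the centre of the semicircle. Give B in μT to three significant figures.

The semicircular arc contributes B_arc = μ₀I·π/(4πR) = μ₀I/(4R) = 4.58×10⁻⁵ T.
Each semi-infinite lead is at perpendicular distance R = 0.0662 m from the centre, with the perpendicular foot at its near end, so it contributes μ₀I/(4πR); both point the same way, together 2.92×10⁻⁵ T.
Arc and leads all point the same direction: B = 4.58×10⁻⁵ + 2.92×10⁻⁵ = 7.49×10⁻⁵ T.

B ≈ 74.9 μT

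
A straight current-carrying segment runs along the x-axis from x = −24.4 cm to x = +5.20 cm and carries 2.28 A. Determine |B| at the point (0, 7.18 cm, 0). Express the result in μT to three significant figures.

For a finite straight segment, B = (μ₀I/4πd)(sinθ₁ + sinθ₂), where θ₁, θ₂ are the angles from the perpendicular to each end.
The perpendicular distance is d = 0.0718 m; the end-offsets along the wire are a = 0.244 m and b = 0.052 m.
sinθ₁ = 0.244/√(0.244²+0.0718²) = 0.9593; sinθ₂ = 0.052/√(0.052²+0.0718²) = 0.5866.
B = (4π×10⁻⁷ × 2.28) / (4π × 0.0718) × (0.9593 + 0.5866) = 4.91×10⁻⁶ T.

B ≈ 4.91 μT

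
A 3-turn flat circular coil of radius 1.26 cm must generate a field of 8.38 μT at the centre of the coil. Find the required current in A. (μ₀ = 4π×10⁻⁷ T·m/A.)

For an N-turn coil, B = Nμ₀I/(2R) with R = 0.0126 m, so I = 2RB/(Nμ₀) = 2 × 0.0126 × 8.38×10⁻⁶ / (3 × 4π×10⁻⁷) = 5.60×10⁻² A.

I ≈ 0.0560 A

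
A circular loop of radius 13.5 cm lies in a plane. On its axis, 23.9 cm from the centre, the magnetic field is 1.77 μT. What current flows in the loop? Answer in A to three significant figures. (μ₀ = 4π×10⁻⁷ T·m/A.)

I ≈ 3.20 A

On the axis of a loop, B = μ₀IR²/[2(R²+z²)^(3/2)], so I = 2B(R²+z²)^(3/2)/(μ₀R²).
R² + z² = 0.01823 + 0.05712 = 0.07535 m²; raised to 3/2 gives 2.07×10⁻² m³.
I = 2 × 1.77×10⁻⁶ × 2.07×10⁻² / (1.26×10⁻⁶ × 0.01823) = 3.20 A.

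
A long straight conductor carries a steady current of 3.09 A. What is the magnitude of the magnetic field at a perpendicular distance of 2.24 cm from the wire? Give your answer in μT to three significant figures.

B ≈ 27.6 μT

For an infinitely long straight wire, B = μ₀I/(2πd).
B = (4π×10⁻⁷ × 3.09) / (2π × 0.0224) = 2.76×10⁻⁵ T.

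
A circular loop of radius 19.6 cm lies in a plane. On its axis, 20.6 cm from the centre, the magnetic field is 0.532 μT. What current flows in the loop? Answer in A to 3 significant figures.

I ≈ 0.507 A

On the axis of a loop, B = μ₀IR²/[2(R²+z²)^(3/2)], so I = 2B(R²+z²)^(3/2)/(μ₀R²).
R² + z² = 0.03842 + 0.04244 = 0.08085 m²; raised to 3/2 gives 2.30×10⁻² m³.
I = 2 × 5.32×10⁻⁷ × 2.30×10⁻² / (1.26×10⁻⁶ × 0.03842) = 0.507 A.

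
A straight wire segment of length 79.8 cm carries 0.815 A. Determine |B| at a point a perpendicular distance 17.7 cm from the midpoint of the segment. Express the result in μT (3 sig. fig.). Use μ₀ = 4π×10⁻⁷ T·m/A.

B ≈ 0.842 μT

For a finite straight segment, B = (μ₀I/4πd)(sinθ₁ + sinθ₂), where θ₁, θ₂ are the angles from the perpendicular to each end.
The perpendicular from the point meets the wire at its midpoint, so each end is L/2 = 0.399 m away along the wire.
sinθ₁ = 0.399/√(0.399²+0.177²) = 0.9141; sinθ₂ = 0.399/√(0.399²+0.177²) = 0.9141.
B = (4π×10⁻⁷ × 0.815) / (4π × 0.177) × (0.9141 + 0.9141) = 8.42×10⁻⁷ T.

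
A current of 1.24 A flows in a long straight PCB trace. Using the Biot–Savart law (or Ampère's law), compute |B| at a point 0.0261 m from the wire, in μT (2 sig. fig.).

B ≈ 9.5 μT

For an infinitely long straight wire, B = μ₀I/(2πd).
B = (4π×10⁻⁷ × 1.24) / (2π × 0.0261) = 9.50×10⁻⁶ T.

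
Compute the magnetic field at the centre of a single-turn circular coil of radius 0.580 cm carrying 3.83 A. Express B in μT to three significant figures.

At the centre of a circular loop the Biot–Savart law gives B = μ₀I/(2R).
B = (4π×10⁻⁷ × 3.83) / (2 × 0.0058) = 4.15×10⁻⁴ T.

B ≈ 415 μT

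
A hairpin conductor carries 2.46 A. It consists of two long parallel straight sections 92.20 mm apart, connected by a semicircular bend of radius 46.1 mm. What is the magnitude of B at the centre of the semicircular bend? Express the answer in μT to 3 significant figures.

B ≈ 27.4 μT

The semicircular arc contributes B_arc = μ₀I·π/(4πR) = μ₀I/(4R) = 1.68×10⁻⁵ T.
Each semi-infinite lead is at perpendicular distance R = 0.0461 m from the centre, with the perpendicular foot at its near end, so it contributes μ₀I/(4πR); both point the same way, together 1.07×10⁻⁵ T.
Arc and leads all point the same direction: B = 1.68×10⁻⁵ + 1.07×10⁻⁵ = 2.74×10⁻⁵ T.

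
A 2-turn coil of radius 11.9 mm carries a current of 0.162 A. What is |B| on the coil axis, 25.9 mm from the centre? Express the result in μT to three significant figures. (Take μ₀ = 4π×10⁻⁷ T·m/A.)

For an N-turn flat coil, B = Nμ₀IR²/[2(R²+z²)^(3/2)] with R = 0.0119 m, z = 0.0259 m.
B = 2 × 6.22×10⁻⁷ T = 1.24×10⁻⁶ T.

B ≈ 1.24 μT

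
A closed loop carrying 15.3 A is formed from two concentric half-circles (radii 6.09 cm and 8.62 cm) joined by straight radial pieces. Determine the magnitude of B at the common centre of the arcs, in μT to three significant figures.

B ≈ 23.2 μT

The radial connectors point toward the centre, so dl × r̂ = 0 and they contribute nothing.
Each semicircle gives μ₀I/(4R): inner arc 7.89×10⁻⁵ T, outer arc 5.58×10⁻⁵ T.
The two arcs carry current in opposite angular senses, so their fields oppose: B = |7.89×10⁻⁵ − 5.58×10⁻⁵| = 2.32×10⁻⁵ T.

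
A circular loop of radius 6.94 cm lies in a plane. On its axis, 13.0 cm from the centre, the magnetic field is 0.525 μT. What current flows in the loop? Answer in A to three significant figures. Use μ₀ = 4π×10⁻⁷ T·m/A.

I ≈ 0.555 A

On the axis of a loop, B = μ₀IR²/[2(R²+z²)^(3/2)], so I = 2B(R²+z²)^(3/2)/(μ₀R²).
R² + z² = 0.004816 + 0.0169 = 0.02172 m²; raised to 3/2 gives 3.20×10⁻³ m³.
I = 2 × 5.25×10⁻⁷ × 3.20×10⁻³ / (1.26×10⁻⁶ × 0.004816) = 0.555 A.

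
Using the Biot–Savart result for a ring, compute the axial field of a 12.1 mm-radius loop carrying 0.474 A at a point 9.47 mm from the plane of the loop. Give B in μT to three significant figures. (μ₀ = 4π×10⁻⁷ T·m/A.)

B ≈ 12.0 μT

On the axis of a circular loop, B = μ₀IR² / [2(R²+z²)^(3/2)].
R² + z² = (0.0121)² + (0.00947)² = 0.0002361 m², and (R²+z²)^(3/2) = 3.63×10⁻⁶ m³.
B = (4π×10⁻⁷ × 0.474 × 0.0001464) / (2 × 3.63×10⁻⁶) = 1.20×10⁻⁵ T.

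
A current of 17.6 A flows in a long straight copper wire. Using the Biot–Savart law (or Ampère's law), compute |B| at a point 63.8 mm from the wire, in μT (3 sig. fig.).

For an infinitely long straight wire, B = μ₀I/(2πd).
B = (4π×10⁻⁷ × 17.6) / (2π × 0.0638) = 5.52×10⁻⁵ T.

B ≈ 55.2 μT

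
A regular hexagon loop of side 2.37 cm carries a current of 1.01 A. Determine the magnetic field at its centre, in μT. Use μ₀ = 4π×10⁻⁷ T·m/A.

B ≈ 29.5 μT

Each side is a finite straight segment at perpendicular distance d = a/(2 tan(π/6)) = 0.02052 m from the centre, with end-angles ±π/6.
One side contributes B₁ = (μ₀I/4πd)·2 sin(π/6) = 4.92×10⁻⁶ T.
All 6 sides add in the same direction: B = 6 × 4.92×10⁻⁶ = 2.95×10⁻⁵ T.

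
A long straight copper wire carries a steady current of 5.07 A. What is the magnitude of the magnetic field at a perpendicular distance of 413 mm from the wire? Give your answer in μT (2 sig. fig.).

B ≈ 2.5 μT

For an infinitely long straight wire, B = μ₀I/(2πd).
B = (4π×10⁻⁷ × 5.07) / (2π × 0.413) = 2.46×10⁻⁶ T.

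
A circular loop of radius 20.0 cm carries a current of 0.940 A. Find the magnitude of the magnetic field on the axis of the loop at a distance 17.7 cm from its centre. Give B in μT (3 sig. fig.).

On the axis of a circular loop, B = μ₀IR² / [2(R²+z²)^(3/2)].
R² + z² = (0.2)² + (0.177)² = 0.07133 m², and (R²+z²)^(3/2) = 1.91×10⁻² m³.
B = (4π×10⁻⁷ × 0.940 × 0.04) / (2 × 1.91×10⁻²) = 1.24×10⁻⁶ T.

B ≈ 1.24 μT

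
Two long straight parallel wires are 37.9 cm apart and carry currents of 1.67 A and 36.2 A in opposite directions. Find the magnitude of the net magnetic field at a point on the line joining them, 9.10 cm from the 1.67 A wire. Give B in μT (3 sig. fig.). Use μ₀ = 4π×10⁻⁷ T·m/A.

Each long wire gives B = μ₀I/(2πd). Distances are d₁ = 0.091 m and d₂ = 0.288 m.
B₁ = 3.67×10⁻⁶ T, B₂ = 2.51×10⁻⁵ T.
Between antiparallel currents both contributions point the same way, so they add. B = B₁ + B₂ = 3.67×10⁻⁶ + 2.51×10⁻⁵ = 2.88×10⁻⁵ T.

B ≈ 28.8 μT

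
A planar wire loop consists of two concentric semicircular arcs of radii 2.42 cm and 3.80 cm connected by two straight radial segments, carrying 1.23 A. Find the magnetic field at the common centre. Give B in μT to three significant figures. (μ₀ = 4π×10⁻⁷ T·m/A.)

B ≈ 5.80 μT

The radial connectors point toward the centre, so dl × r̂ = 0 and they contribute nothing.
Each semicircle gives μ₀I/(4R): inner arc 1.60×10⁻⁵ T, outer arc 1.02×10⁻⁵ T.
The two arcs carry current in opposite angular senses, so their fields oppose: B = |1.60×10⁻⁵ − 1.02×10⁻⁵| = 5.80×10⁻⁶ T.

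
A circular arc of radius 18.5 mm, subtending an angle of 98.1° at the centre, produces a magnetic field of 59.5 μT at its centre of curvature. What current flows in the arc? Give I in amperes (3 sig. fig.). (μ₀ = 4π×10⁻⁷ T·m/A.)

For a circular arc, B = μ₀Iφ/(4πR) with φ in radians; here φ = 1.712 rad.
So I = 4πRB/(μ₀φ) = 4π × 0.0185 × 5.95×10⁻⁵ / (4π×10⁻⁷ × 1.712) = 6.43 A.

I ≈ 6.43 A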